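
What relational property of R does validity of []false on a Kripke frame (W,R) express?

Emptiness of R

□⊥ is valid iff no world has any successor (otherwise □⊥ fails at any world with one).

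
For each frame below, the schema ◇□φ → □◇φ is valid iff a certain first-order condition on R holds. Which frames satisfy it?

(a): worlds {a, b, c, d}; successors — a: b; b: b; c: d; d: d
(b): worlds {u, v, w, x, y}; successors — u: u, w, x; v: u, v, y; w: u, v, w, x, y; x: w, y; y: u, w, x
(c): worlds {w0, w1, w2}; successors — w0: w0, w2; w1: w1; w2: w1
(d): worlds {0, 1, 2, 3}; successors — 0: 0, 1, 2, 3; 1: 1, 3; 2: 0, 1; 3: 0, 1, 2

This is the axiom for convergence; its first-order frame correspondent is ∀x ∀y ∀z (Rxy ∧ Rxz → ∃w (Ryw ∧ Rzw)).
(a): ✓.
(b): ✓.
(c): fails — Rw0w2 and Rw0w0 but w2 and w0 have no common successor.
(d): ✓.

(a), (b), (d)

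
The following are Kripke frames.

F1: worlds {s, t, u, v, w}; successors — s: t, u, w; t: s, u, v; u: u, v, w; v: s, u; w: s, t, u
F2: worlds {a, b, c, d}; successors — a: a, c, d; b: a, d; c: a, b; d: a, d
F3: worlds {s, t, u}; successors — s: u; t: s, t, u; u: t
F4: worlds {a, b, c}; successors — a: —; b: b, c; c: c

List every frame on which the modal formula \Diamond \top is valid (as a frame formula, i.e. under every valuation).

This is the axiom for seriality; its first-order frame correspondent is \forall x \exists y Rxy.
F1: holds.
F2: holds.
F3: holds.
F4: fails — world a has no successor.
Valid on: F1, F2, F3.

F1, F2, F3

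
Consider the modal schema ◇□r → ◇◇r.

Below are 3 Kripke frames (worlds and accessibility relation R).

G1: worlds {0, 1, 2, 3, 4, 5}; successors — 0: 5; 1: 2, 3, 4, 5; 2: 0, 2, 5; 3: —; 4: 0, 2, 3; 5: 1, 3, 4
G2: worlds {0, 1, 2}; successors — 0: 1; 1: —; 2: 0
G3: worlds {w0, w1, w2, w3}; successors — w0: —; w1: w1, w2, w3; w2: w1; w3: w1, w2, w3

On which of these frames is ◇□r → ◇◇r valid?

Frame correspondent (Sahlqvist): ∀x ∀y (xRy → ∃w (yRw ∧ xR²w)) — i.e. a generalized confluence (Geach) condition.
G1: fails — 1R3 but no w with 3Rw and 1R²w.
G2: fails — 0R1 but no w with 1Rw and 0R²w.
G3: holds.
Valid on: G3.

G3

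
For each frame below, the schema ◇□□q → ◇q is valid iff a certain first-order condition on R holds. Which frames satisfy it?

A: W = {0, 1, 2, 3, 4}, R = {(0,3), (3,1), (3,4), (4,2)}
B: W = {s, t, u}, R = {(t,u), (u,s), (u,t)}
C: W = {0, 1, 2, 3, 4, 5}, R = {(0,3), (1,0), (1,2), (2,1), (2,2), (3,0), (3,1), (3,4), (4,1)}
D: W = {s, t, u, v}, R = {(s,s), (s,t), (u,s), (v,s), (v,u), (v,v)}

Frame correspondent (Sahlqvist): ∀x ∀y (xRy → ∃w (yR²w ∧ xRw)) — i.e. a generalized confluence (Geach) condition.
A: fails — 0R3 but no w with 3R²w and 0Rw.
B: fails — uRs but no w with sR²w and uRw.
C: satisfies the condition.
D: fails — sRt but no w with tR²w and sRw.

C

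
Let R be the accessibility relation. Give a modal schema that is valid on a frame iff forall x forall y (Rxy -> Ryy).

A defining formula is □(□ψ → ψ) (the T□ axiom).
Suppose □(□ψ→ψ) is valid. Take Rxy and set V(ψ)={w : Ryw}. Then at y, □ψ holds; since □(□ψ→ψ) at x, □ψ→ψ at y, so ψ at y, i.e. Ryy.

□(□ψ → ψ)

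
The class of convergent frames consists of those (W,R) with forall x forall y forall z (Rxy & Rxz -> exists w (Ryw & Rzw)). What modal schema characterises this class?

◇□r → □◇r

The condition is convergence. The .2 schema ◇□r → □◇r defines it.
Suppose ◇□r→□◇r is valid. Take Rxy, Rxz and set V(r)={w : Ryw}. Then □r at y so ◇□r at x, so □◇r at x, so ◇r at z, giving w with Rzw and Ryw.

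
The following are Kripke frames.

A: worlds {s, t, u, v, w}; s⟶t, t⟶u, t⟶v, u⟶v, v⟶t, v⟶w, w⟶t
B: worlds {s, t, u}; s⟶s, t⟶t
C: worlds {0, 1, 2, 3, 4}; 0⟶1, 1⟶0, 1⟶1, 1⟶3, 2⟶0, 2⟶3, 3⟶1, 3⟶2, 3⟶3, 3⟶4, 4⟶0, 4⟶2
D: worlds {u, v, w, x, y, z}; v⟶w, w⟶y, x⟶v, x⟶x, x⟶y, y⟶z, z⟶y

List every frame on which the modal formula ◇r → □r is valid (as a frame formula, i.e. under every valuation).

B

This is the axiom for partial functionality; its first-order frame correspondent is ∀x ∀y ∀z (Rxy ∧ Rxz → y = z).
A: fails — t sees both u and v.
B: satisfies the condition.
C: fails — 1 sees both 0 and 1.
D: fails — x sees both v and x.
Valid on: B.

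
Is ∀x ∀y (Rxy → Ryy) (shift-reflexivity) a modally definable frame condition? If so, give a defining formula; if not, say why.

Definable; □(□r → r) defines it

This is a Sahlqvist condition; the T□ axiom □(□r → r) defines it.
Suppose □(□r→r) is valid. Take Rxy and set V(r)={w : Ryw}. Then at y, □r holds; since □(□r→r) at x, □r→r at y, so r at y, i.e. Ryy.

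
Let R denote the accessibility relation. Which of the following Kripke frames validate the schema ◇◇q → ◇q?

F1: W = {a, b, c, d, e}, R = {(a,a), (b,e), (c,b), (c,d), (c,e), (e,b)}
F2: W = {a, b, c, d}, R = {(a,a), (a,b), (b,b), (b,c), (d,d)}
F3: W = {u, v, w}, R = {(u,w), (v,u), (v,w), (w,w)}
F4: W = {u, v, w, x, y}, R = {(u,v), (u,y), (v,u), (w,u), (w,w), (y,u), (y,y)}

The schema corresponds to transitivity: ∀x ∀y ∀z (Rxy ∧ Ryz → Rxz).
F1: fails — Reb and Rbe but not Ree.
F2: fails — Rab and Rbc but not Rac.
F3: holds.
F4: fails — Ruv and Rvu but not Ruu.
Valid on: F3.

F3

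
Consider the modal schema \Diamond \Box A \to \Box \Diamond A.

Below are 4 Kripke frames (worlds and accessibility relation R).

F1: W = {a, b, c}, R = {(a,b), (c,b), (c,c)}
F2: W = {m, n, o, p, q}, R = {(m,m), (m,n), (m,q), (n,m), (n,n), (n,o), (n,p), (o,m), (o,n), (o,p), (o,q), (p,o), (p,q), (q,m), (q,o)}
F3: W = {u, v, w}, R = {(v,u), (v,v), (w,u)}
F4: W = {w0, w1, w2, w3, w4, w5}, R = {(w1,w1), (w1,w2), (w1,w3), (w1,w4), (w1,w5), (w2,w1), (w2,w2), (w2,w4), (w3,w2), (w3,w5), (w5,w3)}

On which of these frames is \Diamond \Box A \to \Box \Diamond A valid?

F2

Frame correspondent (Sahlqvist): \forall x \forall y \forall z (Rxy \wedge Rxz \to \exists w (Ryw \wedge Rzw)) — i.e. convergence.
F1: fails — Rab and Rab but b and b have no common successor.
F2: condition met.
F3: fails — Rvu and Rvu but u and u have no common successor.
F4: fails — Rw1w5 and Rw1w2 but w5 and w2 have no common successor.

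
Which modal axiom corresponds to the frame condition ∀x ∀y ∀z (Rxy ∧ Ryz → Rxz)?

□s → □□s

This is transitivity; the standard corresponding axiom is 4: □s → □□s.
Suppose □s→□□s is valid. Take Rxy, Ryz and set V(s)={w : Rxw}. Then □s at x, so □□s at x, so □s at y, so s at z, i.e. Rxz.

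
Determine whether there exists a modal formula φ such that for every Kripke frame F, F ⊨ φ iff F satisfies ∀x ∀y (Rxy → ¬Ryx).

Not modally definable

If a class were modally definable it would be closed under surjective bounded morphisms (Goldblatt–Thomason).
The 5-cycle (worlds w0,w1,w2,w3,w4 with w0→w1→w2→w3→w4→w0) is asymmetric. Mapping every world to a single reflexive point • is a surjective bounded morphism, and the reflexive point is not asymmetric (R•• but asymmetry requires ¬R••).
So the class is not modally definable.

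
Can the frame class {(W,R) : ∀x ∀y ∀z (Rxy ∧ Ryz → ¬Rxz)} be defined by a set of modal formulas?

No — not modally definable

Any modally definable frame class is closed under surjective bounded morphisms.
The 7-cycle (worlds s,t,u,v,w,x,y with s→t→u→v→w→x→y→s) is intransitive. Mapping every world to a single reflexive point • is a surjective bounded morphism; the reflexive point is not intransitive (R••∧R•• but R••).
So the class is not modally definable.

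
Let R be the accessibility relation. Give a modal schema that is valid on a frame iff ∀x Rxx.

This is reflexivity; the standard corresponding axiom is T: □p → p.
Suppose □p→p is valid. At any x set V(p)={w : Rxw}. Then □p holds at x, so p holds at x, i.e. Rxx.

□p → p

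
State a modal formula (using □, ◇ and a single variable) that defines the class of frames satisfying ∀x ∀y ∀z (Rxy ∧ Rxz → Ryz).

◇q → □◇q

A defining formula is ◇q → □◇q (the 5 axiom).
Suppose ◇q→□◇q is valid. Take Rxy, Rxz and set V(q)={y}. Then ◇q at x, so □◇q at x, so ◇q at z, so some w with Rzw has q; w=y, i.e. Rzy. By symmetry of the argument, Ryz.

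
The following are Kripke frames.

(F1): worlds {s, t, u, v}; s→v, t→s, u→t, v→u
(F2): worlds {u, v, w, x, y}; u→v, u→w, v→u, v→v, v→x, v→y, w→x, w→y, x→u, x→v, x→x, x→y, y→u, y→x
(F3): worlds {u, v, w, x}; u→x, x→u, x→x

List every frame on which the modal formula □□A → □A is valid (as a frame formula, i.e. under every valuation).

The schema corresponds to density: ∀x ∀y (Rxy → ∃z (Rxz ∧ Rzy)).
(F1): fails — Rvu but no z with Rvz and Rzu.
(F2): fails — Ruw but no z with Ruz and Rzw.
(F3): holds.

(F3)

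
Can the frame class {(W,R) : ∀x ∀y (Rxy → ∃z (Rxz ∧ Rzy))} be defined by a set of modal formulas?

Yes: it is density, defined by the C4 schema □□r → □r.
Suppose □□r→□r is valid. Take Rxy and set V(r)={w : xR²w}. Then □□r at x, so □r at x, so r at y, i.e. ∃z(Rxz∧Rzy).

Definable; □□r → □r defines it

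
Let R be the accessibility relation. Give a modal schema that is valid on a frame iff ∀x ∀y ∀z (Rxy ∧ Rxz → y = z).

◇s → □s

The condition is partial functionality. The CD schema ◇s → □s defines it.
Suppose ◇s→□s is valid. Take Rxy, Rxz and set V(s)={y}. Then ◇s at x, so □s at x, so s at z, i.e. z=y.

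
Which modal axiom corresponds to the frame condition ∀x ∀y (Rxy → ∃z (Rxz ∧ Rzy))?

The condition is density. The C4 schema □□q → □q defines it.
Suppose □□q→□q is valid. Take Rxy and set V(q)={w : xR²w}. Then □□q at x, so □q at x, so q at y, i.e. ∃z(Rxz∧Rzy).

□□q → □q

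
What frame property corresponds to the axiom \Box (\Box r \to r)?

Suppose □(□r→r) is valid. Take Rxy and set V(r)={w : Ryw}. Then at y, □r holds; since □(□r→r) at x, □r→r at y, so r at y, i.e. Ryy.
The converse is a direct semantic check.
So the correspondent is shift-reflexivity.

shift-reflexivity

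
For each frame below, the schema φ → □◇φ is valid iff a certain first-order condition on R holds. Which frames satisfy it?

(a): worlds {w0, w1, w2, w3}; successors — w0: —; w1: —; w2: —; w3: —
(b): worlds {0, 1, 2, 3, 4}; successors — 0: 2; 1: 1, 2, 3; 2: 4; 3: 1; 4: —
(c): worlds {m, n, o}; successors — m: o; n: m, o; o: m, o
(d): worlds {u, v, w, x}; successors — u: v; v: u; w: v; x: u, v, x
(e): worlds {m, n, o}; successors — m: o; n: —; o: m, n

Frame correspondent (Sahlqvist): ∀x ∀y (Rxy → Ryx) — i.e. symmetry.
(a): condition met.
(b): fails — R02 but not R20.
(c): fails — Rno but not Ron.
(d): fails — Rxu but not Rux.
(e): fails — Ron but not Rno.

(a)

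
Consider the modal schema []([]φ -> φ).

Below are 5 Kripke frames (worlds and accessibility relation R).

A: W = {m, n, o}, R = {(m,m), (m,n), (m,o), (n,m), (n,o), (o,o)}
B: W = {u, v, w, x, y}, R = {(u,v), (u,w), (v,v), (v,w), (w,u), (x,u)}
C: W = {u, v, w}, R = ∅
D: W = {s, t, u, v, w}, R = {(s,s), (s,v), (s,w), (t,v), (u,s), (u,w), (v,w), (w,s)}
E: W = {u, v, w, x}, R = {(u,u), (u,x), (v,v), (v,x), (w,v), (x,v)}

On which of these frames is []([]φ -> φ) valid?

This is the axiom for shift-reflexivity; its first-order frame correspondent is forall x forall y (Rxy -> Ryy).
A: fails — Rmn but not Rnn.
B: fails — Rwu but not Ruu.
C: holds.
D: fails — Rtv but not Rvv.
E: fails — Rvx but not Rxx.

C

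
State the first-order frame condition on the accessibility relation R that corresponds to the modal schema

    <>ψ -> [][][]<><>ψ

This is a Sahlqvist (Geach-type) schema ◇^1□^0ψ → □^3◇^2ψ.
Minimal-valuation argument: fix x; take any y with xR^1y and any z with xR^3z. Set V(ψ) to the set of worlds R-reachable from y in exactly 0 steps. Then □^0ψ holds at y, so the antecedent holds at x; validity forces ◇^2ψ at z, giving a w with zR^2w and yR^0w.
First-order correspondent: forall x forall y forall z ((xRy & x R^3 z) -> exists w (y = w & z R^2 w)).

forall x forall y forall z ((xRy & x R^3 z) -> exists w (y = w & z R^2 w))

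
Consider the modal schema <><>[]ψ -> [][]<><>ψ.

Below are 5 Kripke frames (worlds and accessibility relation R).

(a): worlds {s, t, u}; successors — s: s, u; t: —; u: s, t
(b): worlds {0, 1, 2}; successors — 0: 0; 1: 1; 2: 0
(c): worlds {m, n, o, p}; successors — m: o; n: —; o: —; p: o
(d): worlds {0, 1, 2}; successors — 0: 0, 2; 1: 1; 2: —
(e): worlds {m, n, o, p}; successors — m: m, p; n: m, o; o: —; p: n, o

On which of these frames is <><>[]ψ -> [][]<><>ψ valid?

This is the axiom for a generalized confluence (Geach) condition; its first-order frame correspondent is forall x forall y forall z ((x R^2 y & x R^2 z) -> exists w (yRw & z R^2 w)).
(a): fails — sR²s, sR²t but no w with sRw and tR²w.
(b): ✓.
(c): ✓.
(d): fails — 0R²0, 0R²2 but no w with 0Rw and 2R²w.
(e): fails — mR²m, mR²o but no w with mRw and oR²w.
Valid on: (b), (c).

(b), (c)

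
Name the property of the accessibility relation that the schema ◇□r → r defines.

Equivalently (dual form): r → □◇r.
Suppose r→□◇r is valid. Take Rxy and set V(r)={x}. Then r at x, so □◇r at x, so ◇r at y, so some z with Ryz has r; z=x, i.e. Ryx.
The converse is a direct semantic check.
Frame condition: ∀x ∀y (Rxy → Ryx).

symmetry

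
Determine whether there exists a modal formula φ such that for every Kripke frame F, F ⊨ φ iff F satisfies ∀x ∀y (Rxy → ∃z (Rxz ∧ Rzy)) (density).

Yes, by □□r → □r

This is a Sahlqvist condition; the C4 axiom □□r → □r defines it.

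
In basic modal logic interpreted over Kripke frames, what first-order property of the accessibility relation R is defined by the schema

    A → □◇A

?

This schema is the B axiom.
It corresponds to symmetry: ∀x ∀y (Rxy → Ryx).

symmetry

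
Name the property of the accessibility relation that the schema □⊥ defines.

□⊥ is valid iff no world has any successor (otherwise □⊥ fails at any world with one).

emptiness of R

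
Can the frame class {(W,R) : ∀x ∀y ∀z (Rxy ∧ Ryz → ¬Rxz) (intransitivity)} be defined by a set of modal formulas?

Any modally definable frame class is closed under surjective bounded morphisms.
The 7-cycle (worlds w0,w1,w2,w3,w4,w5,w6 with w0→w1→w2→w3→w4→w5→w6→w0) is intransitive. Mapping every world to a single reflexive point • is a surjective bounded morphism; the reflexive point is not intransitive (R••∧R•• but R••).
So the class is not modally definable.

Not modally definable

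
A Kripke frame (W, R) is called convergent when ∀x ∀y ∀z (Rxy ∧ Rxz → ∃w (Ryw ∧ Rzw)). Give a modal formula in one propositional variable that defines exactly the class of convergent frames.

The condition is convergence. The .2 schema ◇□s → □◇s defines it.
Suppose ◇□s→□◇s is valid. Take Rxy, Rxz and set V(s)={w : Ryw}. Then □s at y so ◇□s at x, so □◇s at x, so ◇s at z, giving w with Rzw and Ryw.

◇□s → □◇s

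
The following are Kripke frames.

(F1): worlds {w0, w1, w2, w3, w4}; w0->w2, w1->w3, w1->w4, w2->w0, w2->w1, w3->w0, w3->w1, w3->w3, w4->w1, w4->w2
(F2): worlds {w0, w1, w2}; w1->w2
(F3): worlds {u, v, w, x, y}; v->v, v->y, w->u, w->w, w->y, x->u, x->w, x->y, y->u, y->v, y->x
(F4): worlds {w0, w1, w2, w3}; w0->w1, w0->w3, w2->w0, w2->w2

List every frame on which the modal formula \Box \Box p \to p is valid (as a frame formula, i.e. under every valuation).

The schema corresponds to a generalized confluence (Geach) condition: \forall x \exists w (x R^2 w \wedge x = w).
(F1): satisfies the condition.
(F2): fails — at w0 but no w with w0R²w and w0=w.
(F3): fails — at u but no t with uR²t and u=t.
(F4): fails — at w0 but no w with w0R²w and w0=w.
Valid on: (F1).

(F1)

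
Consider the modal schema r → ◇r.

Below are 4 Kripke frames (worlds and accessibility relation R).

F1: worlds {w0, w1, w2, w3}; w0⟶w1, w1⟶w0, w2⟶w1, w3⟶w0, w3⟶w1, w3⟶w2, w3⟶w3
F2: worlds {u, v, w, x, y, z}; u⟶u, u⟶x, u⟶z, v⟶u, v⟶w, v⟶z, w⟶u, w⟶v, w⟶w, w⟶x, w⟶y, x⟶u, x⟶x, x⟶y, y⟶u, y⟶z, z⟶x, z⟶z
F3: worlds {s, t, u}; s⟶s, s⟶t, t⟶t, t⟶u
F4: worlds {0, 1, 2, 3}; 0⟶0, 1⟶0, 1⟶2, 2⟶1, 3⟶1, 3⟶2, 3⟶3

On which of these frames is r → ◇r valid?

none

Frame correspondent (Sahlqvist): ∀x Rxx — i.e. reflexivity.
F1: fails — world w0 does not see itself.
F2: fails — world v does not see itself.
F3: fails — world u does not see itself.
F4: fails — world 1 does not see itself.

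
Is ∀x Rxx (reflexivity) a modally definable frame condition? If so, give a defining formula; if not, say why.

The condition is reflexivity. A defining modal formula is □r → r.
Suppose □r→r is valid. At any x set V(r)={w : Rxw}. Then □r holds at x, so r holds at x, i.e. Rxx.

Yes — defined by □r → r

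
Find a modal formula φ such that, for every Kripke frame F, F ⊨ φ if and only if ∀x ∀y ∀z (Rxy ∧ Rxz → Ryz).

◇p → □◇p

This is the Euclidean property; the standard corresponding axiom is 5: ◇p → □◇p.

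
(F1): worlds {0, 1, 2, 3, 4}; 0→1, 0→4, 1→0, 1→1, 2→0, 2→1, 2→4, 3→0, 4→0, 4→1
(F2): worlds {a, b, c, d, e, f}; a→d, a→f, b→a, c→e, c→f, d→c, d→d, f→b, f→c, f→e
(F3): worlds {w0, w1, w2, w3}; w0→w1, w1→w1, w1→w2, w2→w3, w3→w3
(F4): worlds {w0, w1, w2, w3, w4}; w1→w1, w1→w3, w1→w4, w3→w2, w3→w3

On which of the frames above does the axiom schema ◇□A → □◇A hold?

The schema corresponds to convergence: ∀x ∀y ∀z (Rxy ∧ Rxz → ∃w (Ryw ∧ Rzw)).
(F1): ✓.
(F2): fails — Rcf and Rce but f and e have no common successor.
(F3): fails — Rw1w2 and Rw1w1 but w2 and w1 have no common successor.
(F4): fails — Rw1w1 and Rw1w4 but w1 and w4 have no common successor.
Valid on: (F1).

(F1)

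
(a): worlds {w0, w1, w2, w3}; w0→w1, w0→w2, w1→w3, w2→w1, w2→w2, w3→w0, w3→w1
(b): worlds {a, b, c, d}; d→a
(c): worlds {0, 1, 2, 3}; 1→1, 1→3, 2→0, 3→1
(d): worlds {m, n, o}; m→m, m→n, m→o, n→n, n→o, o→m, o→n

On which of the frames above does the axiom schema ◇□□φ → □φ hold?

Frame correspondent (Sahlqvist): ∀x ∀y ∀z ((xRy ∧ xRz) → ∃w (yR²w ∧ z = w)) — i.e. a generalized confluence (Geach) condition.
(a): fails — w0Rw1, w0Rw2 but no w with w1R²w and w2=w.
(b): fails — dRa, dRa but no w with aR²w and a=w.
(c): fails — 2R0, 2R0 but no w with 0R²w and 0=w.
(d): satisfies the condition.

(d)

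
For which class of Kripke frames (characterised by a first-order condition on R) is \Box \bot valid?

Emptiness of R

This schema is the Ver axiom.
Its frame correspondent is emptiness of R — \forall x \forall y \neg Rxy.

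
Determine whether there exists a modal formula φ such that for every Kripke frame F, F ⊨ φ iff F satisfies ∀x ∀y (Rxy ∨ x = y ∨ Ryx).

Not modally definable

Any modally definable frame class is closed under disjoint unions.
Take 2 disjoint single-world reflexive frames: each is trivially connected, but their disjoint union has 2 worlds with no edge between distinct components, so it is not connected.
So no modal formula (or set of formulas) defines exactly the connected frames.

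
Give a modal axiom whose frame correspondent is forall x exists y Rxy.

A defining formula is □q → ◇q (the D axiom).
Suppose □q→◇q is valid. At any x set V(q)=W. Then □q at x, so ◇q at x, so x has a successor.

□q → ◇q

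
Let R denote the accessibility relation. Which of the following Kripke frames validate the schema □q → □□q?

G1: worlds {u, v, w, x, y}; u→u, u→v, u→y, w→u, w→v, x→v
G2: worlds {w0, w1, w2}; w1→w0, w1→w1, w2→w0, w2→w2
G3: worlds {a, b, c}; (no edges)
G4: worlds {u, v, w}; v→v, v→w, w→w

The schema corresponds to transitivity: ∀x ∀y ∀z (Rxy ∧ Ryz → Rxz).
G1: fails — Rwu and Ruy but not Rwy.
G2: ✓.
G3: ✓.
G4: ✓.

G2, G3, G4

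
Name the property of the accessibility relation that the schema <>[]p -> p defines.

symmetry

This is a form of the B axiom.
Its frame correspondent is symmetry — forall x forall y (Rxy -> Ryx).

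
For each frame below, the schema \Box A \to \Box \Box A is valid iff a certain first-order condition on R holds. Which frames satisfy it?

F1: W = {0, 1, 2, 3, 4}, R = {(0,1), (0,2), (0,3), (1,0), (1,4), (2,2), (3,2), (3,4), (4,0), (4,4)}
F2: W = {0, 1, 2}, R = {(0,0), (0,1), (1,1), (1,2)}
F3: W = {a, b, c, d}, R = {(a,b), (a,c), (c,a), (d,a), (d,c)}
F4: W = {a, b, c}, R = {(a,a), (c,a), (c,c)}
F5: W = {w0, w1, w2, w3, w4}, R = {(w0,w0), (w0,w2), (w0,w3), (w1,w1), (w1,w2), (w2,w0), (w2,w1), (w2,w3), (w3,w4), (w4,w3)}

This is the axiom for transitivity; its first-order frame correspondent is \forall x \forall y \forall z (Rxy \wedge Ryz \to Rxz).
F1: fails — R10 and R02 but not R12.
F2: fails — R01 and R12 but not R02.
F3: fails — Rac and Rca but not Raa.
F4: ✓.
F5: fails — Rw1w2 and Rw2w0 but not Rw1w0.

F4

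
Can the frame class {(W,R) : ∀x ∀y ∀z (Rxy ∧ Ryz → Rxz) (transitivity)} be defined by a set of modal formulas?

The condition is transitivity. A defining modal formula is □r → □□r.

Yes, by □r → □□r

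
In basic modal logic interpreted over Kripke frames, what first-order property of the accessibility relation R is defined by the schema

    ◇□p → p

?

This is frame-equivalent to p → □◇p (substitute ¬p for p and contrapose).
Suppose p→□◇p is valid. Take Rxy and set V(p)={x}. Then p at x, so □◇p at x, so ◇p at y, so some z with Ryz has p; z=x, i.e. Ryx.

symmetry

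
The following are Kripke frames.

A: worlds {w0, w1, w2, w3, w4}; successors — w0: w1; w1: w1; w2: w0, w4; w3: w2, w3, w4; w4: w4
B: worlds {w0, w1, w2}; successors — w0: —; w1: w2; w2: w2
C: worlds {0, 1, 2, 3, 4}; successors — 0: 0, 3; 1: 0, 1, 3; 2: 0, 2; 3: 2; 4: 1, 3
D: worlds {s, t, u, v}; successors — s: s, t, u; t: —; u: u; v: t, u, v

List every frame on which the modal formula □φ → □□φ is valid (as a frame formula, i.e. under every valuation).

B, D

The schema corresponds to transitivity: ∀x ∀y ∀z (Rxy ∧ Ryz → Rxz).
A: fails — Rw3w2 and Rw2w0 but not Rw3w0.
B: holds.
C: fails — R32 and R20 but not R30.
D: holds.
Valid on: B, D.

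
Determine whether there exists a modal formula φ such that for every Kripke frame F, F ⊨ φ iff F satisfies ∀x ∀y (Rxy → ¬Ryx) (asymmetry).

No — not modally definable

Any modally definable frame class is closed under surjective bounded morphisms.
The 3-cycle (worlds s,t,u with s→t→u→s) is asymmetric. Mapping every world to a single reflexive point • is a surjective bounded morphism, and the reflexive point is not asymmetric (R•• but asymmetry requires ¬R••).
So no modal formula (or set of formulas) defines exactly the asymmetric frames.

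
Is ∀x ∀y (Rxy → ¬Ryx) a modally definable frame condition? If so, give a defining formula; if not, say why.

Any modally definable frame class is closed under surjective bounded morphisms.
The 3-cycle (worlds s,t,u with s→t→u→s) is asymmetric. Mapping every world to a single reflexive point • is a surjective bounded morphism, and the reflexive point is not asymmetric (R•• but asymmetry requires ¬R••).
Hence asymmetry is not modally definable.

No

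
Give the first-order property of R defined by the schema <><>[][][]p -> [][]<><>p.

This is a Sahlqvist (Geach-type) schema ◇^2□^3p → □^2◇^2p.
Minimal-valuation argument: fix x; take any y with xR^2y and any z with xR^2z. Set V(p) to the set of worlds R-reachable from y in exactly 3 steps. Then □^3p holds at y, so the antecedent holds at x; validity forces ◇^2p at z, giving a w with zR^2w and yR^3w.
First-order correspondent: forall x forall y forall z ((x R^2 y & x R^2 z) -> exists w (y R^3 w & z R^2 w)).

forall x forall y forall z ((x R^2 y & x R^2 z) -> exists w (y R^3 w & z R^2 w))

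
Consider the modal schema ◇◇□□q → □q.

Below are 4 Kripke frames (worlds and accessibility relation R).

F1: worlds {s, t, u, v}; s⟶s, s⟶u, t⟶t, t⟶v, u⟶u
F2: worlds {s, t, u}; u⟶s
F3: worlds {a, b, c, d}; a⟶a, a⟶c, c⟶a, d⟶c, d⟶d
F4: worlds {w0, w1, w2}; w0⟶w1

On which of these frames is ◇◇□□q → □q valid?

The schema corresponds to a generalized confluence (Geach) condition: ∀x ∀y ∀z ((xR²y ∧ xRz) → ∃w (yR²w ∧ z = w)).
F1: fails — sR²u, sRs but no w with uR²w and s=w.
F2: ✓.
F3: fails — dR²a, dRd but no w with aR²w and d=w.
F4: ✓.

F2, F4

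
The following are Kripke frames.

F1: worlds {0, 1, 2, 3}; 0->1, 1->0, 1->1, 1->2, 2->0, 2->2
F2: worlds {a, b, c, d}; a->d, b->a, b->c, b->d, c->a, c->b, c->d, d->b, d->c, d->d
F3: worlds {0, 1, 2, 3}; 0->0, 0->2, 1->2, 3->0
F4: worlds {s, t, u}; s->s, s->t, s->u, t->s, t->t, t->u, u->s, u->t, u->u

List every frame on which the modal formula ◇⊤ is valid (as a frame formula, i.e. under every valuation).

F2, F4

This is the axiom for seriality; its first-order frame correspondent is ∀x ∃y Rxy.
F1: fails — world 3 has no successor.
F2: holds.
F3: fails — world 2 has no successor.
F4: holds.
Valid on: F2, F4.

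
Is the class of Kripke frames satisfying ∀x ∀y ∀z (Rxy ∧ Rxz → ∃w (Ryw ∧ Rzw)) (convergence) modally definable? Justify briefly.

Definable; ◇□r → □◇r defines it

Yes: it is convergence, defined by the .2 schema ◇□r → □◇r.
Suppose ◇□r→□◇r is valid. Take Rxy, Rxz and set V(r)={w : Ryw}. Then □r at y so ◇□r at x, so □◇r at x, so ◇r at z, giving w with Rzw and Ryw.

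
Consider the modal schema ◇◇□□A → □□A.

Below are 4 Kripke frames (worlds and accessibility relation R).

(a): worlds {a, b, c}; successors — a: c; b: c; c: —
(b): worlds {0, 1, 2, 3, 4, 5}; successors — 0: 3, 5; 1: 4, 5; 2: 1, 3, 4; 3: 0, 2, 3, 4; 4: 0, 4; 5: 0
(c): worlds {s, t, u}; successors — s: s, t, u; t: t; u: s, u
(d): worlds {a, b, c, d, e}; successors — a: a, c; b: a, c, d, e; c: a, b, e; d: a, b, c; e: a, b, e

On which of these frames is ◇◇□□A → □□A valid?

This is the axiom for a generalized confluence (Geach) condition; its first-order frame correspondent is ∀x ∀y ∀z ((xR²y ∧ xR²z) → ∃w (yR²w ∧ z = w)).
(a): satisfies the condition.
(b): fails — 0R²4, 0R²2 but no w with 4R²w and 2=w.
(c): fails — sR²t, sR²s but no w with tR²w and s=w.
(d): fails — cR²a, cR²d but no w with aR²w and d=w.

(a)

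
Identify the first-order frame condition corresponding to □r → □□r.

Suppose □r→□□r is valid. Take Rxy, Ryz and set V(r)={w : Rxw}. Then □r at x, so □□r at x, so □r at y, so r at z, i.e. Rxz.
Conversely, on a frame with transitivity the schema holds at every world under every valuation.
So the correspondent is transitivity.

Transitivity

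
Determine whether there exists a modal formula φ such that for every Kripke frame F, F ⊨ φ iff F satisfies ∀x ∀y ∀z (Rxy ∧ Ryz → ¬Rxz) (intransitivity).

Any modally definable frame class is closed under surjective bounded morphisms.
The 3-cycle (worlds s,t,u with s→t→u→s) is intransitive. Mapping every world to a single reflexive point • is a surjective bounded morphism; the reflexive point is not intransitive (R••∧R•• but R••).
So the class is not modally definable.

No — not modally definable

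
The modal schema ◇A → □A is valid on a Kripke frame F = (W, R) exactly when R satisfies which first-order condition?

This schema is the CD axiom.
Its frame correspondent is partial functionality — ∀x ∀y ∀z (Rxy ∧ Rxz → y = z).

partial functionality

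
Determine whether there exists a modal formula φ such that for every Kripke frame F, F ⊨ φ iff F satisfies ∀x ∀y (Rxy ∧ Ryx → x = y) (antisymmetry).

Any modally definable frame class is closed under surjective bounded morphisms.
The 4-cycle (worlds a,b,c,d with a→b→c→d→a) is antisymmetric. Sending even-indexed worlds to s and odd-indexed worlds to t is a surjective bounded morphism onto the two-world frame with s↔t, which is not antisymmetric.
So the class is not modally definable.

Not modally definable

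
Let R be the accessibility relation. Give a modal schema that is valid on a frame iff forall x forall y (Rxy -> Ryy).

The condition is shift-reflexivity. The T□ schema □(□q → q) defines it.
Suppose □(□q→q) is valid. Take Rxy and set V(q)={w : Ryw}. Then at y, □q holds; since □(□q→q) at x, □q→q at y, so q at y, i.e. Ryy.

□(□q → q)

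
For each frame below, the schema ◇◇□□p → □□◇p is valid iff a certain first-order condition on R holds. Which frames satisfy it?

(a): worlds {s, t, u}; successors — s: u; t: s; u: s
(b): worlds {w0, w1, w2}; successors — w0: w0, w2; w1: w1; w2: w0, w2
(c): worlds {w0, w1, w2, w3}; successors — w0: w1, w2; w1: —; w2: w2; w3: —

Frame correspondent (Sahlqvist): ∀x ∀y ∀z ((xR²y ∧ xR²z) → ∃w (yR²w ∧ zRw)) — i.e. a generalized confluence (Geach) condition.
(a): fails — sR²s, sR²s but no w with sR²w and sRw.
(b): condition met.
(c): condition met.

(b), (c)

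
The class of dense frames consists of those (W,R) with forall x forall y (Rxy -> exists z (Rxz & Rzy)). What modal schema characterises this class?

□□r → □r

This is density; the standard corresponding axiom is C4: □□r → □r.
Suppose □□r→□r is valid. Take Rxy and set V(r)={w : xR²w}. Then □□r at x, so □r at x, so r at y, i.e. ∃z(Rxz∧Rzy).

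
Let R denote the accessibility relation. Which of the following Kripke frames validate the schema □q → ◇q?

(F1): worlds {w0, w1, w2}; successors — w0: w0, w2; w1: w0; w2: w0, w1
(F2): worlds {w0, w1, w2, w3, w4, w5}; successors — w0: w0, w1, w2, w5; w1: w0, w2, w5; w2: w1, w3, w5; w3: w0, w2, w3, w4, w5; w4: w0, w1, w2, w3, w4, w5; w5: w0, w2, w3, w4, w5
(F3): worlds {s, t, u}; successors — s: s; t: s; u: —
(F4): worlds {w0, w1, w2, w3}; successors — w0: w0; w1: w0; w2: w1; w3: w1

Frame correspondent (Sahlqvist): ∀x ∃y Rxy — i.e. seriality.
(F1): condition met.
(F2): condition met.
(F3): fails — world u has no successor.
(F4): condition met.

(F1), (F2), (F4)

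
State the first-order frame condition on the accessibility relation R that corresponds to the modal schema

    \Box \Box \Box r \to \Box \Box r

This is a Sahlqvist (Geach-type) schema ◇^0□^3r → □^2◇^0r.
First-order correspondent: \forall x \forall z (x R^2 z \to \exists w (x R^3 w \wedge z = w)).

\forall x \forall z (x R^2 z \to \exists w (x R^3 w \wedge z = w))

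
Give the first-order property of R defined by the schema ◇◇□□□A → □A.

This is a Sahlqvist (Geach-type) schema ◇^2□^3A → □^1◇^0A.
Minimal-valuation argument: fix x; take any y with xR^2y and any z with xR^1z. Set V(A) to the set of worlds R-reachable from y in exactly 3 steps. Then □^3A holds at y, so the antecedent holds at x; validity forces ◇^0A at z, giving a w with zR^0w and yR^3w.
First-order correspondent: ∀x ∀y ∀z ((xR²y ∧ xRz) → ∃w (yR³w ∧ z = w)).

∀x ∀y ∀z ((xR²y ∧ xRz) → ∃w (yR³w ∧ z = w))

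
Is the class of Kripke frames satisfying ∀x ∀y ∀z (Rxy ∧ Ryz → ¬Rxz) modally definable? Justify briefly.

No

Any modally definable frame class is closed under surjective bounded morphisms.
The 3-cycle (worlds w0,w1,w2 with w0→w1→w2→w0) is intransitive. Mapping every world to a single reflexive point • is a surjective bounded morphism; the reflexive point is not intransitive (R••∧R•• but R••).
So the class is not modally definable.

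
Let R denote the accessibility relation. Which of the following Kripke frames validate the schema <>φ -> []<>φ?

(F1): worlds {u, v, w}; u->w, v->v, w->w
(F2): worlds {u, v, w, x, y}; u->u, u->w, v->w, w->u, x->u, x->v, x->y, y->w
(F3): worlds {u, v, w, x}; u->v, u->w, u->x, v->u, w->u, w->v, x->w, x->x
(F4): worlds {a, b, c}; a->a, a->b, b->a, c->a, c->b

(F1)

This is the axiom for the Euclidean property; its first-order frame correspondent is forall x forall y forall z (Rxy & Rxz -> Ryz).
(F1): satisfies the condition.
(F2): fails — Ruw and Ruw but not Rww.
(F3): fails — Ruv and Ruv but not Rvv.
(F4): fails — Rab and Rab but not Rbb.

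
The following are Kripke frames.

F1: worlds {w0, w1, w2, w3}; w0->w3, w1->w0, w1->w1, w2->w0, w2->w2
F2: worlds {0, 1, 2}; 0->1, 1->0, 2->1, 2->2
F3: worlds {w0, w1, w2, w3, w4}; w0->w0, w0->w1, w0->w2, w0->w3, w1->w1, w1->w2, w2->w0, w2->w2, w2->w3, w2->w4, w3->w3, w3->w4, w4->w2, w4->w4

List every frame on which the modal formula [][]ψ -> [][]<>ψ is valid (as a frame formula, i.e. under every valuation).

Frame correspondent (Sahlqvist): forall x forall z (x R^2 z -> exists w (x R^2 w & zRw)) — i.e. a generalized confluence (Geach) condition.
F1: fails — w1R²w3 but no w with w1R²w and w3Rw.
F2: fails — 0R²0 but no w with 0R²w and 0Rw.
F3: condition met.

F3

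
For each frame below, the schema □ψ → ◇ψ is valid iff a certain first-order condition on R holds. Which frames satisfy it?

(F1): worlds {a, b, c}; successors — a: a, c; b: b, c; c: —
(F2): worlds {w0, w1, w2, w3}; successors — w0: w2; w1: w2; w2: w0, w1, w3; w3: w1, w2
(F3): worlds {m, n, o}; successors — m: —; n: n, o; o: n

This is the axiom for seriality; its first-order frame correspondent is ∀x ∃y Rxy.
(F1): fails — world c has no successor.
(F2): holds.
(F3): fails — world m has no successor.

(F2)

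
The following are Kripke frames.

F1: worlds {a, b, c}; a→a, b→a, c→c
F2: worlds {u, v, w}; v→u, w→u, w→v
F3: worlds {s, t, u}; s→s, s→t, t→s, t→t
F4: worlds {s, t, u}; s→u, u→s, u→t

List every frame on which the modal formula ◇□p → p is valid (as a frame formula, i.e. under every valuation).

Frame correspondent (Sahlqvist): ∀x ∀y (xRy → ∃w (yRw ∧ x = w)) — i.e. a generalized confluence (Geach) condition.
F1: fails — bRa but no w with aRw and b=w.
F2: fails — vRu but no t with uRt and v=t.
F3: condition met.
F4: fails — uRt but no w with tRw and u=w.

F3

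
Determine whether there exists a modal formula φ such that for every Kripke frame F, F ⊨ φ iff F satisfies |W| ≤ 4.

No

If a class were modally definable it would be closed under disjoint unions (Goldblatt–Thomason).
Any modal formula valid on each of 5 disjoint one-world frames is valid on their disjoint union (validity is preserved under disjoint unions). Each one-world frame has |W|=1≤4, but the union has |W|=5.
So the class is not modally definable.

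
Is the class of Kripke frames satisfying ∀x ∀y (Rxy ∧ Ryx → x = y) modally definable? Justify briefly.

No — not modally definable

If a class were modally definable it would be closed under surjective bounded morphisms (Goldblatt–Thomason).
The 4-cycle (worlds a,b,c,d with a→b→c→d→a) is antisymmetric. Sending even-indexed worlds to • and odd-indexed worlds to ∘ is a surjective bounded morphism onto the two-world frame with •↔∘, which is not antisymmetric.
So no modal formula (or set of formulas) defines exactly the antisymmetric frames.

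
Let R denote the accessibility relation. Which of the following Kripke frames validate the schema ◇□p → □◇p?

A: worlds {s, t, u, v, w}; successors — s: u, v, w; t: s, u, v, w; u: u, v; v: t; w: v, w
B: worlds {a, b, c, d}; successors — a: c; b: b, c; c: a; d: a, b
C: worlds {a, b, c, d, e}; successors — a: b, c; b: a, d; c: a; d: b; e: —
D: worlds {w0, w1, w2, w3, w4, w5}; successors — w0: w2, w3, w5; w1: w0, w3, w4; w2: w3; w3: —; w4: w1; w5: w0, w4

C

Frame correspondent (Sahlqvist): ∀x ∀y ∀z (Rxy ∧ Rxz → ∃w (Ryw ∧ Rzw)) — i.e. convergence.
A: fails — Rsv and Rsw but v and w have no common successor.
B: fails — Rbc and Rbb but c and b have no common successor.
C: satisfies the condition.
D: fails — Rw0w5 and Rw0w2 but w5 and w2 have no common successor.
Valid on: C.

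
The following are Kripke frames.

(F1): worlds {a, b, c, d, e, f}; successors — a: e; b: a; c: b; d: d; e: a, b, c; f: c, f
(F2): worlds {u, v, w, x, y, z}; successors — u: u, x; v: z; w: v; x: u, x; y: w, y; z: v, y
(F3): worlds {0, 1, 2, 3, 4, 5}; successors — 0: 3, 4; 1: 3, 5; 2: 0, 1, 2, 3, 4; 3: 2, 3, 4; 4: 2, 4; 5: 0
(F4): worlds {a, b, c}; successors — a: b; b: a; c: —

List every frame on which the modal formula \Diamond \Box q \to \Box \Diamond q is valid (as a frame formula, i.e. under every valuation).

This is the axiom for convergence; its first-order frame correspondent is \forall x \forall y \forall z (Rxy \wedge Rxz \to \exists w (Ryw \wedge Rzw)).
(F1): fails — Reb and Rea but b and a have no common successor.
(F2): fails — Ryw and Ryy but w and y have no common successor.
(F3): fails — R13 and R15 but 3 and 5 have no common successor.
(F4): condition met.
Valid on: (F4).

(F4)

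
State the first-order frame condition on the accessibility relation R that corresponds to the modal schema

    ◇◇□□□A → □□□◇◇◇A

∀x ∀y ∀z ((xR²y ∧ xR³z) → ∃w (yR³w ∧ zR³w))

This is a Sahlqvist (Geach-type) schema ◇^2□^3A → □^3◇^3A.
Minimal-valuation argument: fix x; take any y with xR^2y and any z with xR^3z. Set V(A) to the set of worlds R-reachable from y in exactly 3 steps. Then □^3A holds at y, so the antecedent holds at x; validity forces ◇^3A at z, giving a w with zR^3w and yR^3w.
First-order correspondent: ∀x ∀y ∀z ((xR²y ∧ xR³z) → ∃w (yR³w ∧ zR³w)).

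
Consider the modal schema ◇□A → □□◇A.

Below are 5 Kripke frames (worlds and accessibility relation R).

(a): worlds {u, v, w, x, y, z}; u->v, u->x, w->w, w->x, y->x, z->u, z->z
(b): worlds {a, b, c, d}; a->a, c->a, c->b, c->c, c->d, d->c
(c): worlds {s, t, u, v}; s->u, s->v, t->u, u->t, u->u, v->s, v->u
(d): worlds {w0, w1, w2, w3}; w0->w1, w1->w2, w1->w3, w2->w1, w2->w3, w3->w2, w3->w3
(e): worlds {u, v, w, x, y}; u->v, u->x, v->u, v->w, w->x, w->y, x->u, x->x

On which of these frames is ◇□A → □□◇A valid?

Frame correspondent (Sahlqvist): ∀x ∀y ∀z ((xRy ∧ xR²z) → ∃w (yRw ∧ zRw)) — i.e. a generalized confluence (Geach) condition.
(a): fails — wRw, wR²x but no t with wRt and xRt.
(b): fails — cRa, cR²b but no w with aRw and bRw.
(c): holds.
(d): holds.
(e): fails — uRv, uR²u but no t with vRt and uRt.

(c), (d)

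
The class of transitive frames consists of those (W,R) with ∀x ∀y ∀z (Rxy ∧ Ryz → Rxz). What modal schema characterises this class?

□s → □□s

This is transitivity; the standard corresponding axiom is 4: □s → □□s.
Suppose □s→□□s is valid. Take Rxy, Ryz and set V(s)={w : Rxw}. Then □s at x, so □□s at x, so □s at y, so s at z, i.e. Rxz.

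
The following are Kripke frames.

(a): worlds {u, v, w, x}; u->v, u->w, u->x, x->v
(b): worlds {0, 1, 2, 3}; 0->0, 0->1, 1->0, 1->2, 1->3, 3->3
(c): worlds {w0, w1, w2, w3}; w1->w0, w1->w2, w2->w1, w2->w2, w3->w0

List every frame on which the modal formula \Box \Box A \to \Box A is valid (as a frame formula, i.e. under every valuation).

This is the axiom for density; its first-order frame correspondent is \forall x \forall y (Rxy \to \exists z (Rxz \wedge Rzy)).
(a): fails — Ruw but no z with Ruz and Rzw.
(b): fails — R12 but no z with R1z and Rz2.
(c): fails — Rw1w0 but no z with Rw1z and Rzw0.

none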